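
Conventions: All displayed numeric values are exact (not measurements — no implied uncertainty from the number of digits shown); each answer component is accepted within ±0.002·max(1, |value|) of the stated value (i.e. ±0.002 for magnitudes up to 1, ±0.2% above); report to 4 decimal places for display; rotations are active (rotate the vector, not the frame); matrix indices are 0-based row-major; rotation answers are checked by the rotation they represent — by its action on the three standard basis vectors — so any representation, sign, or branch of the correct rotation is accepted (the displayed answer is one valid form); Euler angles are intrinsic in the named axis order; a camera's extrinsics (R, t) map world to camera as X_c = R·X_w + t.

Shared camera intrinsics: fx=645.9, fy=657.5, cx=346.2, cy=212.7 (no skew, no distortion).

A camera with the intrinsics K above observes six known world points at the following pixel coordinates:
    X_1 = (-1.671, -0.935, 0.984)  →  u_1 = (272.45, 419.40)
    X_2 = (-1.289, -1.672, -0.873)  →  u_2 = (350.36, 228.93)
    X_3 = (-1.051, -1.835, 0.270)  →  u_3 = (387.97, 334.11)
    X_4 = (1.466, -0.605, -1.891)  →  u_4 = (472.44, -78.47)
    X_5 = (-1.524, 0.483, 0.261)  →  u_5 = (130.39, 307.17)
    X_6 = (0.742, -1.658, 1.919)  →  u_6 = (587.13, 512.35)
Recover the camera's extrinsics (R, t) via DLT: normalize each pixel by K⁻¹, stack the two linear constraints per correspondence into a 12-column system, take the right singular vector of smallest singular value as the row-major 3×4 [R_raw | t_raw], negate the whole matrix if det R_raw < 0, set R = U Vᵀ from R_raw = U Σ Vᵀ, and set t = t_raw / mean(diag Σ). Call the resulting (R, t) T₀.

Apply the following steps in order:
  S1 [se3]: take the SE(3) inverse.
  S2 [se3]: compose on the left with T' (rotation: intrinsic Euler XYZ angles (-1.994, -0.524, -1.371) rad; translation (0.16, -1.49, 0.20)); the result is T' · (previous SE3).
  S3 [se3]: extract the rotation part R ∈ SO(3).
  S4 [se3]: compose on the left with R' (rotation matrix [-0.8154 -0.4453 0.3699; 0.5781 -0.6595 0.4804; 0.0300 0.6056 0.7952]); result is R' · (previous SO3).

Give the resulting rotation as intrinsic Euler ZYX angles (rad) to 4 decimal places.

rotation (euler_zyx) = (0.0043, -0.7509, -2.8522)

source (pnp_recover): camera pose = R=[0.6382 -0.7671 0.0650; -0.3898 -0.2491 0.8866; -0.6639 -0.5912 -0.4580], t=(-0.3600, 0.0201, 4.4404)
after S1 (invert_se3): R=[0.6382 -0.3898 -0.6639; -0.7671 -0.2491 -0.5912; 0.0650 0.8866 -0.4580], t=(3.1856, 2.3539, 2.0392)
after S2 (compose_se3): R=[-0.5738 -0.7220 -0.3866; 0.0855 0.4167 -0.9050; 0.8145 -0.5524 -0.1773], t=(1.6846, 2.5511, 1.2918)
after S3 (rot_of_se3): [-0.5738 -0.7220 -0.3866; 0.0855 0.4167 -0.9050; 0.8145 -0.5524 -0.1773]
after S4 (compose_so3): [0.7311 0.1988 0.6527; 0.0031 -0.9576 0.2882; 0.6823 -0.2086 -0.7007]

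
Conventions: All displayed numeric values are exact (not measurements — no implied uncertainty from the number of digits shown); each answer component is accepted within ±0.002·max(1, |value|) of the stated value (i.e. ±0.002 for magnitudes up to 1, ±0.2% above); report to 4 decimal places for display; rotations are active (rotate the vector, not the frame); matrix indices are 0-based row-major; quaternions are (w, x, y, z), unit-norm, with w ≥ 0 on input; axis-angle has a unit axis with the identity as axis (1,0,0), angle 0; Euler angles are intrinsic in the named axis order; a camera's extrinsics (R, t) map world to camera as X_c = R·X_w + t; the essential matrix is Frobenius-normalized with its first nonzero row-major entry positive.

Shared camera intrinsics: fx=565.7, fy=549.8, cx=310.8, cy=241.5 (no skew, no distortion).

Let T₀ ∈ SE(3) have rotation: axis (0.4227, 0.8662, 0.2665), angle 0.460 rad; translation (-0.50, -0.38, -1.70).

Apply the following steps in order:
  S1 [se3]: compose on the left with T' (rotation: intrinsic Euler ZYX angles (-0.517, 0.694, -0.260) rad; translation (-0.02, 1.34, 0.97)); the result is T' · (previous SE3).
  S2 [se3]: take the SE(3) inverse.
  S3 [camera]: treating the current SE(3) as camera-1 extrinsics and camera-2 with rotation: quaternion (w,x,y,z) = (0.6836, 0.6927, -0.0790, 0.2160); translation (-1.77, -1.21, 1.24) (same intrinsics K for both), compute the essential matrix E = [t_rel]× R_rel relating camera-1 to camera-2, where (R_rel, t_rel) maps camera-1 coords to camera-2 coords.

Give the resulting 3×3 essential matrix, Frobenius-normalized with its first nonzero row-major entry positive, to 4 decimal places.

matrix = [0.2697 0.2698 -0.0770; -0.0691 -0.5914 -0.2731; 0.4961 0.0065 -0.4162]

after S1 (compose_se3): R=[0.4158 0.4130 0.8103; -0.1728 0.9106 -0.3755; -0.8929 0.0161 0.4500], t=(-1.6108, 1.3193, 0.1020)
after S2 (invert_se3): R=[0.4158 -0.1728 -0.8929; 0.4130 0.9106 0.0161; 0.8103 -0.3755 0.4500], t=(0.9889, -0.5377, 1.7546)
after S3 (essential): [0.2697 0.2698 -0.0770; -0.0691 -0.5914 -0.2731; 0.4961 0.0065 -0.4162]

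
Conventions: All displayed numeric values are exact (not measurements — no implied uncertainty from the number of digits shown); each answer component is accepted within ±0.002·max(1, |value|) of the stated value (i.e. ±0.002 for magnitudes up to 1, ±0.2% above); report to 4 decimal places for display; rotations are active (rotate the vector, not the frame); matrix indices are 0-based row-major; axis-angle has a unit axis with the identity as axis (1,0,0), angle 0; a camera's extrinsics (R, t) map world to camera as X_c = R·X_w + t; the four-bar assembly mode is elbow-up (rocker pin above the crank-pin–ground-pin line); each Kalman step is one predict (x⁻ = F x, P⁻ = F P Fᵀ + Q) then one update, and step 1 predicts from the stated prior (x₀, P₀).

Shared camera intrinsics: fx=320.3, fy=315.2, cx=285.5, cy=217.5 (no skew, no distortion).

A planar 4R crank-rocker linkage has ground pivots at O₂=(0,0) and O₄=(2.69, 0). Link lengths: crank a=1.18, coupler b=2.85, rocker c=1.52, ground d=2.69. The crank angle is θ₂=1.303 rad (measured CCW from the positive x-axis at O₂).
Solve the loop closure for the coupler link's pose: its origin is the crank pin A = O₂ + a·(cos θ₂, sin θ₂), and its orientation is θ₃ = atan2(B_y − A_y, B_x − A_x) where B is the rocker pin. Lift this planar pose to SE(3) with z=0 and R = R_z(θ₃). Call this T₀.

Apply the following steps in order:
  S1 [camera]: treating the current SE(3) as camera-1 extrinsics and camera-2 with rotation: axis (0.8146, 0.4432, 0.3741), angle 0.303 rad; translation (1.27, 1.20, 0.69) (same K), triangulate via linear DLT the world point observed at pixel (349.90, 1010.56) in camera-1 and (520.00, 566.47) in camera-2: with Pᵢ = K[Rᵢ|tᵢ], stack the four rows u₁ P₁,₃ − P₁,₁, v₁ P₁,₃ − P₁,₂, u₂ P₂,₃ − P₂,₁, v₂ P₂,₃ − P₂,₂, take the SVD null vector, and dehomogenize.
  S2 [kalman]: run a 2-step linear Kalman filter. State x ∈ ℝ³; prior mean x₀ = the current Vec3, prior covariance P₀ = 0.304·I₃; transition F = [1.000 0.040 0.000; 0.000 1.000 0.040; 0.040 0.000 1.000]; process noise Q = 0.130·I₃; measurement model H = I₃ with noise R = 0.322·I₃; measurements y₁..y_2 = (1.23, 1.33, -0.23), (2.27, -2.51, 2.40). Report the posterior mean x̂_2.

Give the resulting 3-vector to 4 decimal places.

source (fourbar_fk): coupler pose = R=[0.9940 -0.1096 0.0000; 0.1096 0.9940 0.0000; 0.0000 0.0000 1.0000], t=(0.3122, 1.1379, 0.0000)
after S1 (triangulate): (-0.0459, 0.9316, 0.8183)
after S2 (kf_track): (1.4875, -0.6148, 1.2991)

result = (1.4875, -0.6148, 1.2991)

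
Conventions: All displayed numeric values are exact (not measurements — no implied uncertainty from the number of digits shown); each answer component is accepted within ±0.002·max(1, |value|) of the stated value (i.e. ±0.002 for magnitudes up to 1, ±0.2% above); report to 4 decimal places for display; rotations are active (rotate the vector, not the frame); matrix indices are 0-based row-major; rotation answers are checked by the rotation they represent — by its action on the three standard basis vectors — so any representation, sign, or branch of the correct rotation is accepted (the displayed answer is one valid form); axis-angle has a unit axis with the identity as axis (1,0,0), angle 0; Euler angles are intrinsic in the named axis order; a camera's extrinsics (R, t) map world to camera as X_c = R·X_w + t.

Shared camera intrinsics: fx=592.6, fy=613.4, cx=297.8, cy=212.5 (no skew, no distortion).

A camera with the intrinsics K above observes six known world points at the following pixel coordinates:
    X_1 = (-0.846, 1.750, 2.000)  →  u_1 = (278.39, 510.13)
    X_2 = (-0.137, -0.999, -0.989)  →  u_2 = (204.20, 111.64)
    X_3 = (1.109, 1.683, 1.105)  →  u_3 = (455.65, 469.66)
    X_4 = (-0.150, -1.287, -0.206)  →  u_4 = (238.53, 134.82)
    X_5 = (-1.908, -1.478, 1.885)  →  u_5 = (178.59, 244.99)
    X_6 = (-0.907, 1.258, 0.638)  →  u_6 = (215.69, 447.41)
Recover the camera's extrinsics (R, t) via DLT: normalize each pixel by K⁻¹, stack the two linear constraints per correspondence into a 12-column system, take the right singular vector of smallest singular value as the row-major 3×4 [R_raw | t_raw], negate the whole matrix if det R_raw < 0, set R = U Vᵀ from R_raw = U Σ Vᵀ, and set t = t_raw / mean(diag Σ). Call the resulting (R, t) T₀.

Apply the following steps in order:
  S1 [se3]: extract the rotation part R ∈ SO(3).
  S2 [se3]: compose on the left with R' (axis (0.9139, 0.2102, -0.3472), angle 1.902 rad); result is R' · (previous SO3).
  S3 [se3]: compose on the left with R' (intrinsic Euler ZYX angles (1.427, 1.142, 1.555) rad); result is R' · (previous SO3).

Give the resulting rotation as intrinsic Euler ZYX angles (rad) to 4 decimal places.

source (pnp_recover): camera pose = R=[0.9439 0.1088 0.3117; -0.2399 0.8746 0.4214; -0.2267 -0.4726 0.8516], t=(-0.2200, 0.4601, 5.1902)
after S1 (rot_of_se3): [0.9439 0.1088 0.3117; -0.2399 0.8746 0.4214; -0.2267 -0.4726 0.8516]
after S2 (compose_so3): [0.6483 0.6996 0.3005; 0.2122 0.2130 -0.9537; -0.7312 0.6821 -0.0104]
after S3 (compose_so3): [-0.6621 0.7425 -0.1018; 0.5526 0.3920 -0.7355; -0.5062 -0.5432 -0.6698]

rotation (euler_zyx) = (2.4461, 0.5308, -2.4602)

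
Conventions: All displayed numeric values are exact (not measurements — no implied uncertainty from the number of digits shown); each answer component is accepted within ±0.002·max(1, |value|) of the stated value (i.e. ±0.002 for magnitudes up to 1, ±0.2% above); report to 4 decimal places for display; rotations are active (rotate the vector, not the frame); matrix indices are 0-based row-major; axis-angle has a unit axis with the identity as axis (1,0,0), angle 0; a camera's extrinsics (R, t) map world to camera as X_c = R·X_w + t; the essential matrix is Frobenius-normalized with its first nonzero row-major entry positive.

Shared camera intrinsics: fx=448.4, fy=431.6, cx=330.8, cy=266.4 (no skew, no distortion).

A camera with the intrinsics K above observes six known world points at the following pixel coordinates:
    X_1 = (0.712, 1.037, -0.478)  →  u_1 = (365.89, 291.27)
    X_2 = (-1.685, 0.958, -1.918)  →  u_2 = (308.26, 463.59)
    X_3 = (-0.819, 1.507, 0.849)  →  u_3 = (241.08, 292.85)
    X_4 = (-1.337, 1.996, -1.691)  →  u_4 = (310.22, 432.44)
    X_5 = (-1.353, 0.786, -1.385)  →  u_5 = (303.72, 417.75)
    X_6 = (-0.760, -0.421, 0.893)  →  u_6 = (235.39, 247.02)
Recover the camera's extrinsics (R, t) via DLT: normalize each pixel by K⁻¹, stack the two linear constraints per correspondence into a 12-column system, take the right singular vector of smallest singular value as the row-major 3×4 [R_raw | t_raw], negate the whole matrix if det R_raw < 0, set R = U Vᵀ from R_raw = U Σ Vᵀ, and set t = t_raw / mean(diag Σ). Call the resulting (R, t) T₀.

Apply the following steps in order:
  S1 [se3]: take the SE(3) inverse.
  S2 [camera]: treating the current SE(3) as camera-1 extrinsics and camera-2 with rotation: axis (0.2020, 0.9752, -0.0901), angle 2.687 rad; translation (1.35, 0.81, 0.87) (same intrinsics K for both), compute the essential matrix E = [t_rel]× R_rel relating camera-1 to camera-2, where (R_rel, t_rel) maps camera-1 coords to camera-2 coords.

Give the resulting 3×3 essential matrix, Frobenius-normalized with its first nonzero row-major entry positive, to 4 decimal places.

matrix = [0.1350 -0.0763 0.5141; -0.6585 -0.0331 0.2418; 0.2195 -0.0610 0.4081]

source (pnp_recover): camera pose = R=[0.7572 -0.1370 -0.6386; -0.5707 0.3367 -0.7490; 0.3176 0.9316 0.1767], t=(-0.1301, 0.1199, 6.1993)
after S1 (invert_se3): R=[0.7572 -0.5707 0.3176; -0.1370 0.3367 0.9316; -0.6386 -0.7490 0.1767], t=(-1.8020, -5.8335, -1.0889)
after S2 (essential): [0.1350 -0.0763 0.5141; -0.6585 -0.0331 0.2418; 0.2195 -0.0610 0.4081]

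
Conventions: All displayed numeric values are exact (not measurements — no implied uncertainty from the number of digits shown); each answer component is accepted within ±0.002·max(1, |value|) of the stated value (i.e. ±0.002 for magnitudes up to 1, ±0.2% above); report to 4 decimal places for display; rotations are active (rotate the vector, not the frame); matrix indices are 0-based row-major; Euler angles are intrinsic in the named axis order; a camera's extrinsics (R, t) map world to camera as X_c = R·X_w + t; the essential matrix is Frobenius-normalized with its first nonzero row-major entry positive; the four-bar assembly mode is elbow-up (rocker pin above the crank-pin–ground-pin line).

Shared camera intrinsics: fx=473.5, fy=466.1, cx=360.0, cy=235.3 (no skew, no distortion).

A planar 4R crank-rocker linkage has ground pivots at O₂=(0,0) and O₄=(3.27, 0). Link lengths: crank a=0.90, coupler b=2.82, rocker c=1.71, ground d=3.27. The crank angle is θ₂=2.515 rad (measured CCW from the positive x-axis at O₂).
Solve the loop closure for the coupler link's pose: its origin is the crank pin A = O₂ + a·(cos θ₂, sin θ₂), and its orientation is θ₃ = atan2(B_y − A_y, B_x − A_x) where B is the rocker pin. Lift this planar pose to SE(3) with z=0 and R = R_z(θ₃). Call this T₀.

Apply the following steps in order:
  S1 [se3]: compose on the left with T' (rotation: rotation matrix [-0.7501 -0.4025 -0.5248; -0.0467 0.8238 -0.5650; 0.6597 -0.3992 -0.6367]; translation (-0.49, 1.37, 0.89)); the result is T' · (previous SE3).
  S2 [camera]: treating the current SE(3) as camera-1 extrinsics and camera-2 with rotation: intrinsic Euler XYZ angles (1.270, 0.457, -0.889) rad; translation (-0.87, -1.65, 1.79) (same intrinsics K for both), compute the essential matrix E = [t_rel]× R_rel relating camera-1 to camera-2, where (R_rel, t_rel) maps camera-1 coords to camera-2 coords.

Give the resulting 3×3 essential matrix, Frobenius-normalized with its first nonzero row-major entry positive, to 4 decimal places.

source (fourbar_fk): coupler pose = R=[0.9741 -0.2259 0.0000; 0.2259 0.9741 0.0000; 0.0000 0.0000 1.0000], t=(-0.7290, 0.5277, 0.0000)
after S1 (compose_se3): R=[-0.8216 -0.2226 -0.5248; 0.1406 0.8130 -0.5650; 0.5525 -0.5380 -0.6367], t=(-0.1556, 1.8388, 0.1984)
after S2 (essential): [0.3364 0.3565 -0.4222; 0.1376 -0.1610 0.3596; 0.5734 0.0324 0.2784]

matrix = [0.3364 0.3565 -0.4222; 0.1376 -0.1610 0.3596; 0.5734 0.0324 0.2784]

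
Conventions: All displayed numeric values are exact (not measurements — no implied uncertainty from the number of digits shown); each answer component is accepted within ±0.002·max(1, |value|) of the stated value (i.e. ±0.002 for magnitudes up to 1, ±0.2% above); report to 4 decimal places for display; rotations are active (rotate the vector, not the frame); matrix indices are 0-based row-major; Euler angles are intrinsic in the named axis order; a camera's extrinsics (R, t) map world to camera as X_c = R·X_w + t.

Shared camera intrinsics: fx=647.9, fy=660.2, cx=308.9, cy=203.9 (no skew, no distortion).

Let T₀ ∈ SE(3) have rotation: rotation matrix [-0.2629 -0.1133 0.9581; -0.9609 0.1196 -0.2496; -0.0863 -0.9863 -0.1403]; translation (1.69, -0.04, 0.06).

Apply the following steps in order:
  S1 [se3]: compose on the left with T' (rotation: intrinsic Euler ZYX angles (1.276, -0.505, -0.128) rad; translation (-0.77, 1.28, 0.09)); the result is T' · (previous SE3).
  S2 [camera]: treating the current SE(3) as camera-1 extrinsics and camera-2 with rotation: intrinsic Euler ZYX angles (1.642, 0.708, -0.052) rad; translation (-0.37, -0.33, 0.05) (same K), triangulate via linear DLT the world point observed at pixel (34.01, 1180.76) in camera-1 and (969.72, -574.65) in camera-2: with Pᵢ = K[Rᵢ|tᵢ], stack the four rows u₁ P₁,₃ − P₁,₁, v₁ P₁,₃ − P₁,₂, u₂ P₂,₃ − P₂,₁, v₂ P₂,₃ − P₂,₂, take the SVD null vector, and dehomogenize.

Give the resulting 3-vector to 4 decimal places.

after S1 (compose_se3): R=[0.8504 0.1178 0.5127; -0.5175 0.3630 0.7749; -0.0948 -0.9243 0.3696], t=(-0.3187, 2.6560, 0.9642)
after S2 (triangulate): (-0.4669, -0.8243, 0.0923)

result = (-0.4669, -0.8243, 0.0923)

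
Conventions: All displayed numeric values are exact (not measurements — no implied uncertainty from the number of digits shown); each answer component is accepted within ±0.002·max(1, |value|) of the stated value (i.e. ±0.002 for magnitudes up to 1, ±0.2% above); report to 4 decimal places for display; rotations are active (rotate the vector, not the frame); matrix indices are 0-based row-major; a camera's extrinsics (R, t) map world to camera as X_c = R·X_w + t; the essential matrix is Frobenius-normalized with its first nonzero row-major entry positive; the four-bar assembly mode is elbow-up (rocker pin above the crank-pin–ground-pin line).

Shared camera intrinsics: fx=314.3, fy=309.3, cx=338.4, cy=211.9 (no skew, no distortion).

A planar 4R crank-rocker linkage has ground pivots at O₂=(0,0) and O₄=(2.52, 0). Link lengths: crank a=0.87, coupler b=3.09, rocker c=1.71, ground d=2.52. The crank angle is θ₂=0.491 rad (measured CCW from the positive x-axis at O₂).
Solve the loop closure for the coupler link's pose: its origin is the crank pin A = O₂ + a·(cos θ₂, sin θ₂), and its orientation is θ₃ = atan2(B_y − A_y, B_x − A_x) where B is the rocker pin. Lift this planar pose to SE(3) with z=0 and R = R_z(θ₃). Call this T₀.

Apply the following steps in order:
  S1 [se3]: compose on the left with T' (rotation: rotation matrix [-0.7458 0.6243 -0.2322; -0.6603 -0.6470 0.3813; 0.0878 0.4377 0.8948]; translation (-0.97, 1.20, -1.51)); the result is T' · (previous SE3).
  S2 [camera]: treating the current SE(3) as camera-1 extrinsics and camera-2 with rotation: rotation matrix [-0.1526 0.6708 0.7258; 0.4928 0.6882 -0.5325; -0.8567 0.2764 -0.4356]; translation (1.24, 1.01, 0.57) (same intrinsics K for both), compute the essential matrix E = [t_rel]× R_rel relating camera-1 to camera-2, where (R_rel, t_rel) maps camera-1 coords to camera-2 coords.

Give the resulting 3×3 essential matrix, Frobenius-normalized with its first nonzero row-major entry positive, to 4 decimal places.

source (fourbar_fk): coupler pose = R=[0.9687 -0.2481 0.0000; 0.2481 0.9687 0.0000; 0.0000 0.0000 1.0000], t=(0.7672, 0.4102, 0.0000)
after S1 (compose_se3): R=[-0.5676 0.7899 -0.2322; -0.8002 -0.4629 0.3813; 0.1937 0.4022 0.8948], t=(-1.2861, 0.4280, -1.2631)
after S2 (essential): [0.2186 0.3014 -0.1400; -0.3919 -0.2133 0.4171; 0.0669 -0.5670 -0.3780]

matrix = [0.2186 0.3014 -0.1400; -0.3919 -0.2133 0.4171; 0.0669 -0.5670 -0.3780]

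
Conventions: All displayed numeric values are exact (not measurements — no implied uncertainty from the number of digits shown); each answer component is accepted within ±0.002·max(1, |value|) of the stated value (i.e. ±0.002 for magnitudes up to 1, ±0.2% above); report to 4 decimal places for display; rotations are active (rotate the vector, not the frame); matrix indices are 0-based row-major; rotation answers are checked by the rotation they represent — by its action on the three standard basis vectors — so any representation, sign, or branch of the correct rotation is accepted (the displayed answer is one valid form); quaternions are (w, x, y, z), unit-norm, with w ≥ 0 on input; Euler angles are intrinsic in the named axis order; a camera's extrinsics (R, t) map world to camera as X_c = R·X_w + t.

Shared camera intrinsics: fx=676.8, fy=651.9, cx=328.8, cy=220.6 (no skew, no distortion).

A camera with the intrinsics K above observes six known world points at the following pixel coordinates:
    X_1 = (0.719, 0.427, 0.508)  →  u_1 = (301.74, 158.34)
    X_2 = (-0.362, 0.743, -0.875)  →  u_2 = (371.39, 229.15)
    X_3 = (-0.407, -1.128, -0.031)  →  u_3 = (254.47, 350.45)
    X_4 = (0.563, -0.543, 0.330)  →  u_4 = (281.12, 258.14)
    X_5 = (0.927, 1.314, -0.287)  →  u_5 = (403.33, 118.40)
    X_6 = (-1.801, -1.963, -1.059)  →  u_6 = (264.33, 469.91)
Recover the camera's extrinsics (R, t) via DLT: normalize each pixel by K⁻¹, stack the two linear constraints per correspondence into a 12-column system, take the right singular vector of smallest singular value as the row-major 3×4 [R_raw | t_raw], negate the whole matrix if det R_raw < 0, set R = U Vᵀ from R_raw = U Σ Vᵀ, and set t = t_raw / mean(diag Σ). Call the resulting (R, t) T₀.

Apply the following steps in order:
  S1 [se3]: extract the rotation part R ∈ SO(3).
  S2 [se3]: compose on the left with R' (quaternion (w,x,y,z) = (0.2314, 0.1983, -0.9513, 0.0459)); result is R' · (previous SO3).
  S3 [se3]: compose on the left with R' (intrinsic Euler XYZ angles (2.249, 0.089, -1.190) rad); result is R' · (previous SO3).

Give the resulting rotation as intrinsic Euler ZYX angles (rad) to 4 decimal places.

source (pnp_recover): camera pose = R=[0.4730 0.2541 -0.8436; -0.3308 -0.8362 -0.4374; -0.8166 0.4859 -0.3115], t=(-0.2701, 0.2201, 6.7908)
after S1 (rot_of_se3): [0.4730 0.2541 -0.8436; -0.3308 -0.8362 -0.4374; -0.8166 0.4859 -0.3115]
after S2 (compose_so3): [0.0913 -0.0787 0.9927; -0.3255 -0.9445 -0.0450; 0.9411 -0.3191 -0.1119]
after S3 (compose_so3): [-0.1836 -0.9308 0.3160; -0.6194 0.3591 0.6981; -0.7633 -0.0676 -0.6425]

rotation (euler_zyx) = (-1.8589, 0.8684, -3.0368)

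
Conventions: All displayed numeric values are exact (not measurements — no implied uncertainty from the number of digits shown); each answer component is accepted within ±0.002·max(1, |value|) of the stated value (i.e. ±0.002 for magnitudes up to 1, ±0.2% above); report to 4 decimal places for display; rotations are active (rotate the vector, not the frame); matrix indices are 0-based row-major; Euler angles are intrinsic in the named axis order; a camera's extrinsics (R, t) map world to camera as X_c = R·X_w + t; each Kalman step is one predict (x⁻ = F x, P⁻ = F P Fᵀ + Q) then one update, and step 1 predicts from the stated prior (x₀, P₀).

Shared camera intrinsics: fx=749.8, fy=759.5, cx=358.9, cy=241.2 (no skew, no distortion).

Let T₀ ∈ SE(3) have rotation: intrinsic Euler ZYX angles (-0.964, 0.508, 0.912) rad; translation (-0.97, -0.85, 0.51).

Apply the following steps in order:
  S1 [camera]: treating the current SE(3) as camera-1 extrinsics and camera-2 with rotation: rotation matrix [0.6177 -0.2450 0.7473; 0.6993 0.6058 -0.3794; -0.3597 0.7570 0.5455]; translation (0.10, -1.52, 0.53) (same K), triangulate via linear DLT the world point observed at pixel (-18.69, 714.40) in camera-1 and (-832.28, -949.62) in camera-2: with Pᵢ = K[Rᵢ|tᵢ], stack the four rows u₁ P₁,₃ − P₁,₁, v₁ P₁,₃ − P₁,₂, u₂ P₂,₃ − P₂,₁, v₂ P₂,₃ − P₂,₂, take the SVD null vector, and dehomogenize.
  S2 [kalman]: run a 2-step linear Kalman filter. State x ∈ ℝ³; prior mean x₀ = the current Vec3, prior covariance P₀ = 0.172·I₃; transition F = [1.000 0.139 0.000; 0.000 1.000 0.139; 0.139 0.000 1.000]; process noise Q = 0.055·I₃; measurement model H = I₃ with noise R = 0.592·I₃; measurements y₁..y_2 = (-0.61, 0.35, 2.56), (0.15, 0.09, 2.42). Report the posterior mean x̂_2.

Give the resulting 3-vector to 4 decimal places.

result = (-0.4113, 0.5635, 0.5210)

after S1 (triangulate): (-1.0709, 0.7264, -0.9840)
after S2 (kf_track): (-0.4113, 0.5635, 0.5210)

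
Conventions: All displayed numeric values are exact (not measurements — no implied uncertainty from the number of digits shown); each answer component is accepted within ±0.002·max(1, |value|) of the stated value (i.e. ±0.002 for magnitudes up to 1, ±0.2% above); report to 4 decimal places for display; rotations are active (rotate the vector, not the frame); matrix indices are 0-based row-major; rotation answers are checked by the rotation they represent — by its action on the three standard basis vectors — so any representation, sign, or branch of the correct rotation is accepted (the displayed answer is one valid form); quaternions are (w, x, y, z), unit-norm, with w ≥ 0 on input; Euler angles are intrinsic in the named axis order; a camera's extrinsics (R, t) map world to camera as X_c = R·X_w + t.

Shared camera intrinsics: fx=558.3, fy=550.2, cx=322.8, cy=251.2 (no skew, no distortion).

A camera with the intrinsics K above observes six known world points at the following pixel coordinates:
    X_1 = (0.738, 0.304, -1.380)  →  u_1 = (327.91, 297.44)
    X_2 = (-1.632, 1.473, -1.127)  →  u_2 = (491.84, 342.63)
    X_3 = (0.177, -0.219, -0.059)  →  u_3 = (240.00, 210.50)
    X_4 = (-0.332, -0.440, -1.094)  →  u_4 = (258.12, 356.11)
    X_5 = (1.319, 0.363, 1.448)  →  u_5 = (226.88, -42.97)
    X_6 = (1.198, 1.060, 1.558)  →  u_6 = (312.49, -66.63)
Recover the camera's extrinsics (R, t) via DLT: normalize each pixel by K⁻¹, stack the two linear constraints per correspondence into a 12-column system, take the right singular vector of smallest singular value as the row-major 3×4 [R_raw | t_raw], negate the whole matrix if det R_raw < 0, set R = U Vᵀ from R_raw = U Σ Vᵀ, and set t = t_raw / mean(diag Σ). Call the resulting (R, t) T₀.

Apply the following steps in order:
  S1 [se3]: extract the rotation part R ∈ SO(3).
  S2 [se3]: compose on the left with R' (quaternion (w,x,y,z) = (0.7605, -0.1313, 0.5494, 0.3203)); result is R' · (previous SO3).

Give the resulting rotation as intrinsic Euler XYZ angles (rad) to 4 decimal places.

rotation (euler_xyz) = (0.9110, 1.0550, -2.3665)

source (pnp_recover): camera pose = R=[-0.2246 0.9431 -0.2454; -0.5032 -0.3279 -0.7996; -0.8345 -0.0561 0.5482], t=(-0.4299, -0.3600, 4.6296)
after S1 (rot_of_se3): [-0.2246 0.9431 -0.2454; -0.5032 -0.3279 -0.7996; -0.8345 -0.0561 0.5482]
after S2 (compose_so3): [-0.3523 0.3452 0.8699; -0.9199 0.0431 -0.3897; -0.1720 -0.9376 0.3023]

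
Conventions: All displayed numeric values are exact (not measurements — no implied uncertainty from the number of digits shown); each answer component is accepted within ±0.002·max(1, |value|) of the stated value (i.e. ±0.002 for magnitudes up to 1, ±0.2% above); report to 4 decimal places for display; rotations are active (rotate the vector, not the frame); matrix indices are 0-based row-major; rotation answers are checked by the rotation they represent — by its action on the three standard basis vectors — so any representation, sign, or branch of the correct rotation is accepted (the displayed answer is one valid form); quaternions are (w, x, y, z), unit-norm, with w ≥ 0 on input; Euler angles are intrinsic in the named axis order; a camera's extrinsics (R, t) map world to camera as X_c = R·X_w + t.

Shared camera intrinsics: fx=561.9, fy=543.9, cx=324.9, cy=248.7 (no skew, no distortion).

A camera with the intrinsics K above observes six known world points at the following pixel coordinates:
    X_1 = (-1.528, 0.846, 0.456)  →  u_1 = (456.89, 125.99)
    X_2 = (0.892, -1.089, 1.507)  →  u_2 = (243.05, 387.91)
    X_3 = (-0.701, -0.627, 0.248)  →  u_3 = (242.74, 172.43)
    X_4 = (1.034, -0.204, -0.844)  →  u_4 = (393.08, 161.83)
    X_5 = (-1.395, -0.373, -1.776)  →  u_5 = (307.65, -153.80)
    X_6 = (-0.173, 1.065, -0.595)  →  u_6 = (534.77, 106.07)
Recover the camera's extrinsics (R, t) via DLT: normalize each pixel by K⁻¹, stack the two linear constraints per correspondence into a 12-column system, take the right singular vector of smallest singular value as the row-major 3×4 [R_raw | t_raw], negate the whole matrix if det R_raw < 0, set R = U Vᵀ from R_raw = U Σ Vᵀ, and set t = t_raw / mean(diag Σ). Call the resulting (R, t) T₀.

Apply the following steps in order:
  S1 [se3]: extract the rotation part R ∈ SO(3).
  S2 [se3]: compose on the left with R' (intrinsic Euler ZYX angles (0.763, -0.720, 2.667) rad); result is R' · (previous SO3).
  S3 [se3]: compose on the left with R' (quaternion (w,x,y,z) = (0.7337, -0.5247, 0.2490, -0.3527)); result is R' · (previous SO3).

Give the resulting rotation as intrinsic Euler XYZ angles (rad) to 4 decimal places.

source (pnp_recover): camera pose = R=[0.3216 0.9255 -0.2000; 0.3685 0.0723 0.9268; 0.8722 -0.3717 -0.3179], t=(0.3300, -0.4300, 4.0501)
after S1 (rot_of_se3): [0.3216 0.9255 -0.2000; 0.3685 0.0723 0.9268; 0.8722 -0.3717 -0.3179]
after S2 (compose_so3): [0.9662 0.2566 0.0241; -0.0811 0.3915 -0.9166; -0.2446 0.8837 0.3991]
after S3 (compose_so3): [0.4053 0.9112 0.0737; -0.9142 0.4039 0.0345; 0.0017 -0.0814 0.9967]

rotation (euler_xyz) = (-0.0346, 0.0738, -1.1523)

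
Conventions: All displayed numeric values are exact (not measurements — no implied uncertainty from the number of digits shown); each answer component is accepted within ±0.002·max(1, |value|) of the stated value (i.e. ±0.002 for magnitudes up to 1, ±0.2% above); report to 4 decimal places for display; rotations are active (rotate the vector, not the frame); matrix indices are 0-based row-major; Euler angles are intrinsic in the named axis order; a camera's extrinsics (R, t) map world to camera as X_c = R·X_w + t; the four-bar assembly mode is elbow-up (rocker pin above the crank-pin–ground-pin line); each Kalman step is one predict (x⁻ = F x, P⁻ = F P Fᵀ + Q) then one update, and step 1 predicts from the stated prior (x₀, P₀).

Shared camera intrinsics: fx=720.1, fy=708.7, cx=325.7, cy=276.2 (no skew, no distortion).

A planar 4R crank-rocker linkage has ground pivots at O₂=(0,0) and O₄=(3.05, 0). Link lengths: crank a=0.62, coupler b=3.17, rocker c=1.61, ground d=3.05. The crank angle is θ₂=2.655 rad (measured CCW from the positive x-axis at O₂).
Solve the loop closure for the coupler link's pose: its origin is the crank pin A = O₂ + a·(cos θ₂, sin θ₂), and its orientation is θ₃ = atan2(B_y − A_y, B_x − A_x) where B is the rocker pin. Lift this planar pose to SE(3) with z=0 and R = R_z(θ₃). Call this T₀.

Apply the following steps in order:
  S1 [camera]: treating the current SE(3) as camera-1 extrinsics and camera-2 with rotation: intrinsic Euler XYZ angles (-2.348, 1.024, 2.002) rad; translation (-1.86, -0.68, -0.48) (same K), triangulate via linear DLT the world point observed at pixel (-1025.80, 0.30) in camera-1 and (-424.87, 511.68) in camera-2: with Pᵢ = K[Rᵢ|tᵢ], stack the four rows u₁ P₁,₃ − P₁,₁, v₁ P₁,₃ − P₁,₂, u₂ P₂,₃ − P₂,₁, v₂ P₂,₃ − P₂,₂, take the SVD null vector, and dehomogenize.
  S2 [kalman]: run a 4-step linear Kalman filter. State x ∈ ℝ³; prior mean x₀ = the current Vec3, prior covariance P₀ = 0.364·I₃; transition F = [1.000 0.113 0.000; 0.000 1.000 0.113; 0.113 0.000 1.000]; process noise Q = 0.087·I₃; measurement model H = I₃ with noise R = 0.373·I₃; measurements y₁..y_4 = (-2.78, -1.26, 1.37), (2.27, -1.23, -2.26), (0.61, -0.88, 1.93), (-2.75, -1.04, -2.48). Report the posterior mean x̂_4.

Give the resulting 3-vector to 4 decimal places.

result = (-1.2078, -1.0011, -0.7268)

source (fourbar_fk): coupler pose = R=[0.9281 -0.3724 0.0000; 0.3724 0.9281 0.0000; 0.0000 0.0000 1.0000], t=(-0.5480, 0.2899, 0.0000)
after S1 (triangulate): (-1.5437, -0.1253, 1.0305)
after S2 (kf_track): (-1.2078, -1.0011, -0.7268)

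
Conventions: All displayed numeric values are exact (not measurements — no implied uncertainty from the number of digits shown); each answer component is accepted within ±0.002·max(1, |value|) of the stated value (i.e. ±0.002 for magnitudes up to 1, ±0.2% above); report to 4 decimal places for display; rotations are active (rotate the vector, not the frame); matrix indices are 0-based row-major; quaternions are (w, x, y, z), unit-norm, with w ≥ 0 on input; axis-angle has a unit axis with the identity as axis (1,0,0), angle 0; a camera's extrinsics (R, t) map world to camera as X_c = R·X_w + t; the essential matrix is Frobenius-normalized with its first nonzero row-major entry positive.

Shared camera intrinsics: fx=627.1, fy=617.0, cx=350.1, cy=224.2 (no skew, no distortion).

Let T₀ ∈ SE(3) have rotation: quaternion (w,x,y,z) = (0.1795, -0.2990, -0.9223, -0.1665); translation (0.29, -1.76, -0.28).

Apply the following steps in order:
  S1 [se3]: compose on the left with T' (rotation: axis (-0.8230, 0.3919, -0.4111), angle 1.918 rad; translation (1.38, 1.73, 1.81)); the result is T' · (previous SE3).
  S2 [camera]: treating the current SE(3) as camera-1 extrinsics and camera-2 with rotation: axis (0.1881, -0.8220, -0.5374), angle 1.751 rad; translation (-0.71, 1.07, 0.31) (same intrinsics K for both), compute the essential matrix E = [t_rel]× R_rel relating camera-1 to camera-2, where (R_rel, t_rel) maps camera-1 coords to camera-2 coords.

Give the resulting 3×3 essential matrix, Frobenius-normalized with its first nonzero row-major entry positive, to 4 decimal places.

after S1 (compose_se3): R=[-0.0980 0.4762 -0.8738; 0.7940 -0.4920 -0.3572; -0.6000 -0.7288 -0.3299], t=(1.3949, 1.5727, 3.6087)
after S2 (essential): [0.0189 0.5125 -0.3327; 0.5010 0.0746 -0.2862; -0.4227 0.3305 -0.0070]

matrix = [0.0189 0.5125 -0.3327; 0.5010 0.0746 -0.2862; -0.4227 0.3305 -0.0070]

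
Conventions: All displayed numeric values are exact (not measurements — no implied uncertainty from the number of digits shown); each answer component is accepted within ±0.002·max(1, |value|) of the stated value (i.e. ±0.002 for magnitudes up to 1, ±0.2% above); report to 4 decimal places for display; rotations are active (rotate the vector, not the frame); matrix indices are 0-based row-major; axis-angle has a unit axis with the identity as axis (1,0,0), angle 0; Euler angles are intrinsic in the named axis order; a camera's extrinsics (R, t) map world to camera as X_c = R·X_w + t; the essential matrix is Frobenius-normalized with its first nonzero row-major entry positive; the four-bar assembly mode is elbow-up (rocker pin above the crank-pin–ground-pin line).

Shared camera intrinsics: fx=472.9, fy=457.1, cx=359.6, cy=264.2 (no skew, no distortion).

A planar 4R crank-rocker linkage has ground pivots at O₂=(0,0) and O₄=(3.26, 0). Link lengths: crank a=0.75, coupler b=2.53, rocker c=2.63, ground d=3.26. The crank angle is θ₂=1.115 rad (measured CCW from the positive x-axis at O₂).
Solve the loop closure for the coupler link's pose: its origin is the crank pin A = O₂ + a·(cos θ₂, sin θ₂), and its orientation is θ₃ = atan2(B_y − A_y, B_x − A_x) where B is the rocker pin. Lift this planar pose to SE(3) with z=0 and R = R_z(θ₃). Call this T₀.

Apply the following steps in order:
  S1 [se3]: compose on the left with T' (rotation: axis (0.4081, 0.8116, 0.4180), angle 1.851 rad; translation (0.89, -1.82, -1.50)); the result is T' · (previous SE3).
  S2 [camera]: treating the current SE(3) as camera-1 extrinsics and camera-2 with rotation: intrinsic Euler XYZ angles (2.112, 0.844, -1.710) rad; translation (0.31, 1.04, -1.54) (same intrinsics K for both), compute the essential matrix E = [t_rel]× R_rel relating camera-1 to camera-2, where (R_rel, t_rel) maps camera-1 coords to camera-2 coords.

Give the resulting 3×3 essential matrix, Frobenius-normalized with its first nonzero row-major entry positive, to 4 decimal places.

source (fourbar_fk): coupler pose = R=[0.7315 -0.6818 0.0000; 0.6818 0.7315 0.0000; 0.0000 0.0000 1.0000], t=(0.3301, 0.6734, 0.0000)
after S1 (compose_se3): R=[-0.0324 0.0590 0.9977; 0.9879 -0.1493 0.0409; 0.1514 0.9870 -0.0535], t=(0.8831, -1.1677, -1.1298)
after S2 (essential): [0.4033 0.3912 -0.4289; 0.3440 -0.0899 0.2676; 0.4437 -0.0931 0.3111]

matrix = [0.4033 0.3912 -0.4289; 0.3440 -0.0899 0.2676; 0.4437 -0.0931 0.3111]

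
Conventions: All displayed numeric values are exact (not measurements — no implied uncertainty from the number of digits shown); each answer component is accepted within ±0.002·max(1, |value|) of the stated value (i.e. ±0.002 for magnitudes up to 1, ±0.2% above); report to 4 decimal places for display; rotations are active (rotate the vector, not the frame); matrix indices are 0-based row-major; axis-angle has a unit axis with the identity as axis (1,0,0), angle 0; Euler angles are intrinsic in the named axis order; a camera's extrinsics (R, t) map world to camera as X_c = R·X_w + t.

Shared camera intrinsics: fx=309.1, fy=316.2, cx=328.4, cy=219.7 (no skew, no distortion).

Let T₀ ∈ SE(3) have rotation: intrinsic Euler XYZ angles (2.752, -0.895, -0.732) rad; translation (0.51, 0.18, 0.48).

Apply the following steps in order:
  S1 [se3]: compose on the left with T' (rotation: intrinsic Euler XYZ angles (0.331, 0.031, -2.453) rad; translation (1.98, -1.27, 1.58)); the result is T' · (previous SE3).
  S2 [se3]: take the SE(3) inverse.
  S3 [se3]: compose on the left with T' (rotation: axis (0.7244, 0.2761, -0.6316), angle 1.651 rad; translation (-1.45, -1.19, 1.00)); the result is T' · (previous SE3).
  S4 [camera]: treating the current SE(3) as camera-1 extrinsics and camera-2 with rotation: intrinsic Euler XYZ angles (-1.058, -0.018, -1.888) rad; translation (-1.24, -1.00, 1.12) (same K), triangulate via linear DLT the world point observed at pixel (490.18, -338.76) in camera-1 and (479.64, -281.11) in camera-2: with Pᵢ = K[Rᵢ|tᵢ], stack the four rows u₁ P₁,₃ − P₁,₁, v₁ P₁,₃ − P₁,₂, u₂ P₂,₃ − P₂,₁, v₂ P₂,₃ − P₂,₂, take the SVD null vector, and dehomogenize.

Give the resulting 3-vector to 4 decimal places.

result = (-0.0546, 1.8995, -0.7941)

after S1 (compose_se3): R=[-0.1309 -0.8917 0.4333; -0.3144 0.4519 0.8349; -0.9402 -0.0269 -0.3395], t=(1.7156, -1.8667, 1.8914)
after S2 (invert_se3): R=[-0.1309 -0.3144 -0.9402; -0.8917 0.4519 -0.0269; 0.4333 0.8349 -0.3395], t=(1.4162, 2.4242, 1.4571)
after S3 (compose_se3): R=[-0.9127 0.0463 -0.4061; -0.3424 -0.6291 0.6979; -0.2232 0.7760 0.5900], t=(0.9702, -3.0968, 1.7155)
after S4 (triangulate): (-0.0546, 1.8995, -0.7941)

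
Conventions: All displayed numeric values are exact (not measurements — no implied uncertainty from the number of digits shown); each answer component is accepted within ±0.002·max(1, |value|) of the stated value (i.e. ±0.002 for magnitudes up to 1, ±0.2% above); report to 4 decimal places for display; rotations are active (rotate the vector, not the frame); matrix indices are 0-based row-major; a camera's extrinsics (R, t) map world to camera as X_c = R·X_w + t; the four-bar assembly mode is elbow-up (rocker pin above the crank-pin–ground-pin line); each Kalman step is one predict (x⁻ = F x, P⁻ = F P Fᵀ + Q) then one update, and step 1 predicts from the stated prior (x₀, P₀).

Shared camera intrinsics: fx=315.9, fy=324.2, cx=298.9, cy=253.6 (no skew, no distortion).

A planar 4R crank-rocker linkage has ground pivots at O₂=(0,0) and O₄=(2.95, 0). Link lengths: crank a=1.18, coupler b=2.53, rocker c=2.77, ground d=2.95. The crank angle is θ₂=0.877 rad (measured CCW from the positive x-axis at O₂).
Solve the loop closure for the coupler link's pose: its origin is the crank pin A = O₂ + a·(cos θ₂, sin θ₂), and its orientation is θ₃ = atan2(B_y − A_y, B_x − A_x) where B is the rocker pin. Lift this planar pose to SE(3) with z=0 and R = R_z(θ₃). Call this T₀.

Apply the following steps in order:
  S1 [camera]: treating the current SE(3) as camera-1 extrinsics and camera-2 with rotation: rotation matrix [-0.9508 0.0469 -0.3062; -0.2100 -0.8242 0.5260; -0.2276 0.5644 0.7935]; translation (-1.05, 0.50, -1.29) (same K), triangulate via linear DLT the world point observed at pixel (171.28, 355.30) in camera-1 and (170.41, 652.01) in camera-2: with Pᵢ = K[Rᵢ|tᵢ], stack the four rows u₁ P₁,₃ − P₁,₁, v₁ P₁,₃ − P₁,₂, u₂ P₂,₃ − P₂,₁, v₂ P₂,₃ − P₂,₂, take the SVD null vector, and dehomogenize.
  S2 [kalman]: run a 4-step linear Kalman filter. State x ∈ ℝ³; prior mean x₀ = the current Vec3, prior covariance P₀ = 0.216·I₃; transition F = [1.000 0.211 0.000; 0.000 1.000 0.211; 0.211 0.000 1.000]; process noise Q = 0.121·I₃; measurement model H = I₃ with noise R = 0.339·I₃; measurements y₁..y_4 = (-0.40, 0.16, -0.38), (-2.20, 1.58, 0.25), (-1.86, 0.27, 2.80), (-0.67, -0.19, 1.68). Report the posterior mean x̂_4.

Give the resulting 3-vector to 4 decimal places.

result = (-0.9923, 0.5550, 1.2337)

source (fourbar_fk): coupler pose = R=[0.6918 -0.7221 0.0000; 0.7221 0.6918 0.0000; 0.0000 0.0000 1.0000], t=(0.7546, 0.9072, 0.0000)
after S1 (triangulate): (-1.2692, 0.8013, 1.7379)
after S2 (kf_track): (-0.9923, 0.5550, 1.2337)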